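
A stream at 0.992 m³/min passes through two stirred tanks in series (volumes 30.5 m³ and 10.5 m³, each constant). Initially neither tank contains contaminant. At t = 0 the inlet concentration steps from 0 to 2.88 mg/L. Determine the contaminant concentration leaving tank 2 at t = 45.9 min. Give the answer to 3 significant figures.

1.91 mg/L

Each tank obeys Vᵢ dCᵢ/dt = Q(Cᵢ₋₁ − Cᵢ), so τᵢ = Vᵢ/Q.
τ₁ = 30.5/0.992 = 30.746 min; τ₂ = 10.5/0.992 = 10.585 min.
Solving the cascade with C₁(0)=C₂(0)=0 gives C₂(t) = C_in[1 − (τ₁ e^(−t/τ₁) − τ₂ e^(−t/τ₂))/(τ₁ − τ₂)].
At t = 45.9: e^(−t/τ₁) = 0.22472, e^(−t/τ₂) = 0.013083.
C₂ = 2.88·[1 − (30.746·0.22472 − 10.585·0.013083)/(20.161)] = 2.88·0.66416 = 1.9128 mg/L.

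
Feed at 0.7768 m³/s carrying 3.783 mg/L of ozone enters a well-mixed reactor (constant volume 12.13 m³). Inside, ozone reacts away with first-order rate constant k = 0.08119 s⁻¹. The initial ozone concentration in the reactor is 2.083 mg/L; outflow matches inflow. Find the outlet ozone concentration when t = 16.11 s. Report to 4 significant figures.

1.708 mg/L

V dC/dt = Q(C_in − C) − k V C.
This is linear with rate a = Q/V + k = 0.145230 s⁻¹.
C_ss = Q C_in/(Q + kV) = 1.66813 mg/L; C(t) = C_ss + (C₀ − C_ss) e^(−a t).
C(16.11) = 1.66813 + (0.414871)·e^(−0.145230·16.11) = 1.66813 + (0.414871)·0.0963615 = 1.70811 mg/L.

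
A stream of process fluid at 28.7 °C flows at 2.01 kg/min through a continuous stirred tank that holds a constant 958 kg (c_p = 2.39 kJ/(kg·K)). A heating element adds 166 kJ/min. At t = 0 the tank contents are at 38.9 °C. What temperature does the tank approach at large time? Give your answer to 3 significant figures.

63.3 °C

Unsteady energy balance on the tank contents: M c_p dT/dt = ṁ c_p (T_in − T) + 166.
At steady state dT/dt = 0 ⇒ T_ss = T_in + Q̇/(ṁ c_p) = 28.7 + 166/(2.01·2.39) = 63.255 °C.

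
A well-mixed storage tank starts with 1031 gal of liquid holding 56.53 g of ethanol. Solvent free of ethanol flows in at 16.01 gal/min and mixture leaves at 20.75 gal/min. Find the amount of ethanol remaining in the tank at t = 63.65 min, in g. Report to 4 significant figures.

Total volume: dV/dt = Q_in − Q_out = -4.74000 gal/min, so V(t) = 1031 − 4.74000 t and V(63.65) = 729.299 gal.
Solute balance: dm/dt = 0 − Q_out C = −Q_out m/V(t).
Separate: dm/m = −Q_out dt/V(t) ⇒ ln(m/m₀) = −(Q_out/(Q_in−Q_out)) ln(V/V₀).
m = m₀ (V₀/V)^(Q_out/(Q_in−Q_out)) = 56.53 × (1031/729.299)^(-4.37764) = 12.4190 g.

12.42 g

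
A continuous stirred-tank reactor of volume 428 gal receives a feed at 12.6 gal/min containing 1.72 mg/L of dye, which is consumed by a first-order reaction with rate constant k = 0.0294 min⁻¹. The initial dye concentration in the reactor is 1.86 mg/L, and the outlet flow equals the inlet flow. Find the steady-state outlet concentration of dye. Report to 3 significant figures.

0.861 mg/L

V dC/dt = Q(C_in − C) − k V C.
At steady state: 0 = Q C_in − (Q + kV) C_ss, so C_ss = Q C_in/(Q + kV).
C_ss = 12.6·1.72/(12.6 + 0.0294·428) = 21.672/25.183 = 0.86057 mg/L.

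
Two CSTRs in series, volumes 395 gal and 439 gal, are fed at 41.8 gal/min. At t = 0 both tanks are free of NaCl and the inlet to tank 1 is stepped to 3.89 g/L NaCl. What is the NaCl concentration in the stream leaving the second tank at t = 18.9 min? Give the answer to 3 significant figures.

Time constants: τᵢ = Vᵢ/Q for each well-mixed tank.
τ₁ = 395/41.8 = 9.4498 min; τ₂ = 439/41.8 = 10.502 min.
Tank 1: C₁ = C_in(1 − e^(−t/τ₁)). Tank 2 (τ₁ ≠ τ₂): C₂ = C_in[1 − (τ₁ e^(−t/τ₁) − τ₂ e^(−t/τ₂))/(τ₁ − τ₂)].
At t = 18.9: e^(−t/τ₁) = 0.13533, e^(−t/τ₂) = 0.16537.
C₂ = 3.89·[1 − (9.4498·0.13533 − 10.502·0.16537)/(-1.0526)] = 3.89·0.56497 = 2.1977 g/L.

2.20 g/L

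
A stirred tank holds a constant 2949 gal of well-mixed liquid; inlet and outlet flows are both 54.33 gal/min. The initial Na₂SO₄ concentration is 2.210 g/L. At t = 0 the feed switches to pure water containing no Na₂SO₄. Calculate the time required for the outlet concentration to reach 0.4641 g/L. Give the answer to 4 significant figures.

84.71 min

Transient balance on the dissolved component: V dC/dt = Q(C_in − C), so τ = V/Q = 54.2794 min.
C(t) = C_in + (C₀ − C_in) e^(−t/τ). Set C = 0.4641 and solve for t:
e^(−t/τ) = (C − C_in)/(C₀ − C_in) = (0.4641 − 0)/(2.210 − 0) = 0.210000
t = −τ ln(…) = 54.2794 × 1.56065 = 84.7110 min.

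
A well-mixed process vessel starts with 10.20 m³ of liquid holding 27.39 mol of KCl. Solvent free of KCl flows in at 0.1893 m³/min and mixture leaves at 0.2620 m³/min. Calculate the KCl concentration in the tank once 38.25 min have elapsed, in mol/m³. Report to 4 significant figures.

1.172 mol/m³

Let m(t) be the amount of KCl. Volume: V(t) = V₀ + (Q_in − Q_out) t = 10.20 − 0.0727000 t; V(38.25) = 7.41922 m³.
Solute balance: dm/dt = 0 − Q_out C = −Q_out m/V(t).
Separate: dm/m = −Q_out dt/V(t) ⇒ ln(m/m₀) = −(Q_out/(Q_in−Q_out)) ln(V/V₀).
m = m₀ (V₀/V)^(Q_out/(Q_in−Q_out)) = 27.39 × (10.20/7.41922)^(-3.60385) = 8.69741 mol.
C = m/V = 8.69741/7.41922 = 1.17228 mol/m³.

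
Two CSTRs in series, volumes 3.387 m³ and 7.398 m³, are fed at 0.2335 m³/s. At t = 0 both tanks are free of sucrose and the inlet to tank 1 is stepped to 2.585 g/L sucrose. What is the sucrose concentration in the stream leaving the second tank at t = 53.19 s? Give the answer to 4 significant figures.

Species balance on tank i: dCᵢ/dt = (Cᵢ₋₁ − Cᵢ)/τᵢ with τᵢ = Vᵢ/Q.
τ₁ = 3.387/0.2335 = 14.5054 s; τ₂ = 7.398/0.2335 = 31.6831 s.
Solving the cascade with C₁(0)=C₂(0)=0 gives C₂(t) = C_in[1 − (τ₁ e^(−t/τ₁) − τ₂ e^(−t/τ₂))/(τ₁ − τ₂)].
At t = 53.19: e^(−t/τ₁) = 0.0255550, e^(−t/τ₂) = 0.186595.
C₂ = 2.585·[1 − (14.5054·0.0255550 − 31.6831·0.186595)/(-17.1777)] = 2.585·0.677418 = 1.75113 g/L.

1.751 g/L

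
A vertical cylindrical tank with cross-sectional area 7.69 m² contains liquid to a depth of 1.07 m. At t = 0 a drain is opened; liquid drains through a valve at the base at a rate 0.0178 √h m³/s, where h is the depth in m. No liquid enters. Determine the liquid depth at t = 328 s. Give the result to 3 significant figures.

0.429 m

Volume balance on the tank: A dh/dt = −0.0178 √h.
∫ h^(−1/2) dh = −(0.0178/A) ∫ dt, giving 2√h = 2√h₀ − (0.0178/A) t.
√h = √1.07 − 0.0178·328/(2·7.69) = 1.0344 − 0.37961 = 0.65480.
h = 0.65480² = 0.42876 m.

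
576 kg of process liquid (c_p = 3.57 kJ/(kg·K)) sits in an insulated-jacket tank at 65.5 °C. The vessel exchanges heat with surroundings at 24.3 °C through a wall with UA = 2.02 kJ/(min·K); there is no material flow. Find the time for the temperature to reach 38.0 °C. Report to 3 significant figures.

Lumped-capacitance energy balance: M c_p dT/dt = UA(T_amb − T).
τ = M c_p/UA = 1018.0 min; T_ss = T_amb = 24.300 °C.
T(t) = T_ss + (T₀ − T_ss)e^(−t/τ); set T = 38.0:
t = −τ ln[(T − T_ss)/(T₀ − T_ss)] = −1018.0 · ln(0.33252) = 1120.8 min.

1120 min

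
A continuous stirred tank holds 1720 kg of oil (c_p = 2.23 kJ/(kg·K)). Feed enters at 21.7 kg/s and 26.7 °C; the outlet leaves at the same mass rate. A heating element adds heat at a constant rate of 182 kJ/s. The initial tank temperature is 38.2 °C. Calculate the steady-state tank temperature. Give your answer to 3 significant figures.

30.5 °C

M c_p dT/dt = ṁ c_p (T_in − T) + Q̇.
At steady state dT/dt = 0 ⇒ T_ss = T_in + Q̇/(ṁ c_p) = 26.7 + 182/(21.7·2.23) = 30.461 °C.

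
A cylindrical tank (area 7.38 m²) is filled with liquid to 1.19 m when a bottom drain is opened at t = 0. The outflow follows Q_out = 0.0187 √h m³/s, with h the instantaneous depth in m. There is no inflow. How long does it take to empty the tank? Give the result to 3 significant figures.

861 s

With no inflow, A dh/dt = −0.0187 √h.
Separate and integrate: 2(√h − √h₀) = −(0.0187/A) t.
Tank is empty when √h = 0: t_empty = 2A√h₀/0.0187.
t_empty = 2·7.38·√1.19/0.0187 = 14.760·1.0909/0.0187 = 861.03 s.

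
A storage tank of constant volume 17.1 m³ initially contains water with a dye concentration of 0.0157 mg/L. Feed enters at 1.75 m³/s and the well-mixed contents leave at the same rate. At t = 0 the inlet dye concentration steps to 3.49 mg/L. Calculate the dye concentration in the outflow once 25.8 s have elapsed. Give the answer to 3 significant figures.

Transient balance on the dissolved component: V dC/dt = Q(C_in − C).
Time constant τ = V/Q = 17.1/1.75 = 9.7714 s.
Integrating: C(t) = C_in + (C₀ − C_in) e^(−t/τ).
C(25.8) = 3.49 + (0.0157 − 3.49)·e^(−25.8/9.7714) = 3.49 + (-3.4743)·0.071336 = 3.2422 mg/L.

3.24 mg/L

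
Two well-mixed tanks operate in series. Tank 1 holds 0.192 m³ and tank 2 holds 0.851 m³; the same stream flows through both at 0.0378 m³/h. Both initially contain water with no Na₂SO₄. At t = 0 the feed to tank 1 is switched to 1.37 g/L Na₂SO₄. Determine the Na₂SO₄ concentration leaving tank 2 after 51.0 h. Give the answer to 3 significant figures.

1.19 g/L

Each tank obeys Vᵢ dCᵢ/dt = Q(Cᵢ₋₁ − Cᵢ), so τᵢ = Vᵢ/Q.
τ₁ = 0.192/0.0378 = 5.0794 h; τ₂ = 0.851/0.0378 = 22.513 h.
Tank 1: C₁ = C_in(1 − e^(−t/τ₁)). Tank 2 (τ₁ ≠ τ₂): C₂ = C_in[1 − (τ₁ e^(−t/τ₁) − τ₂ e^(−t/τ₂))/(τ₁ − τ₂)].
At t = 51.0: e^(−t/τ₁) = 4.3593e-05, e^(−t/τ₂) = 0.10380.
C₂ = 1.37·[1 − (5.0794·4.3593e-05 − 22.513·0.10380)/(-17.434)] = 1.37·0.86598 = 1.1864 g/L.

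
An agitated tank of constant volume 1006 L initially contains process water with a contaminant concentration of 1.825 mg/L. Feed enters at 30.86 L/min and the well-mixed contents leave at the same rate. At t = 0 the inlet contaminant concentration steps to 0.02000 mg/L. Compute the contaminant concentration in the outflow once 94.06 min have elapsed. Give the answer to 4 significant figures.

0.1208 mg/L

Species balance on the tank: V dC/dt = Q(C_in − C).
So dC/dt = (C_in − C)/τ with τ = V/Q = 1006/30.86 = 32.5988 min.
Solution: C(t) = C_in + (C₀ − C_in) e^(−t/τ).
C(94.06) = 0.02000 + (1.825 − 0.02000)·e^(−94.06/32.5988) = 0.02000 + (1.80500)·0.0558336 = 0.120780 mg/L.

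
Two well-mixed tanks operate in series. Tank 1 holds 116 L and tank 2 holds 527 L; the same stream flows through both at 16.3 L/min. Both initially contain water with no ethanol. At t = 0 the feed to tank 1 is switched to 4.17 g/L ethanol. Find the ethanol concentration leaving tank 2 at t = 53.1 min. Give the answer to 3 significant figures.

3.14 g/L

Time constants: τᵢ = Vᵢ/Q for each well-mixed tank.
τ₁ = 116/16.3 = 7.1166 min; τ₂ = 527/16.3 = 32.331 min.
Tank 1: C₁ = C_in(1 − e^(−t/τ₁)). Tank 2 (τ₁ ≠ τ₂): C₂ = C_in[1 − (τ₁ e^(−t/τ₁) − τ₂ e^(−t/τ₂))/(τ₁ − τ₂)].
At t = 53.1: e^(−t/τ₁) = 0.00057481, e^(−t/τ₂) = 0.19352.
C₂ = 4.17·[1 − (7.1166·0.00057481 − 32.331·0.19352)/(-25.215)] = 4.17·0.75202 = 3.1359 g/L.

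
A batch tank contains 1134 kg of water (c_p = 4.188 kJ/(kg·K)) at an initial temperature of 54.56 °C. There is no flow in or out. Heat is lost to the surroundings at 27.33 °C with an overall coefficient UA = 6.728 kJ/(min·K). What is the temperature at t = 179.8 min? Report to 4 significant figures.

M c_p dT/dt = −UA(T − T_amb).
dT/dt = (T_ss − T)/τ with T_ss = T_amb = 27.3300 °C, τ = M c_p/UA = 1134·4.188/6.728 = 705.885 min.
Integrating: T(t) = T_ss + (T₀ − T_ss) e^(−t/τ).
T(179.8) = 27.3300 + (27.2300)·0.775137 = 48.4370 °C.

48.44 °C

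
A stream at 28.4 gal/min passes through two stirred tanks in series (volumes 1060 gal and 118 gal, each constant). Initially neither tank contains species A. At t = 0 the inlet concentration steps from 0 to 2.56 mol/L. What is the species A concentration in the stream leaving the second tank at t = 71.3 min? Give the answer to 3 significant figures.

2.13 mol/L

Time constants: τᵢ = Vᵢ/Q for each well-mixed tank.
τ₁ = 1060/28.4 = 37.324 min; τ₂ = 118/28.4 = 4.1549 min.
Solving the cascade with C₁(0)=C₂(0)=0 gives C₂(t) = C_in[1 − (τ₁ e^(−t/τ₁) − τ₂ e^(−t/τ₂))/(τ₁ − τ₂)].
At t = 71.3: e^(−t/τ₁) = 0.14804, e^(−t/τ₂) = 3.5266e-08.
C₂ = 2.56·[1 − (37.324·0.14804 − 4.1549·3.5266e-08)/(33.169)] = 2.56·0.83342 = 2.1336 mol/L.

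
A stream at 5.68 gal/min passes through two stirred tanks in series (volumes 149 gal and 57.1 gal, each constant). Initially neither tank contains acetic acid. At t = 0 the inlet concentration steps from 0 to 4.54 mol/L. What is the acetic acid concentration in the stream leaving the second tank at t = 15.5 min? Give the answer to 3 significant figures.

Time constants: τᵢ = Vᵢ/Q for each well-mixed tank.
τ₁ = 149/5.68 = 26.232 min; τ₂ = 57.1/5.68 = 10.053 min.
Tank 1: C₁ = C_in(1 − e^(−t/τ₁)). Tank 2 (τ₁ ≠ τ₂): C₂ = C_in[1 − (τ₁ e^(−t/τ₁) − τ₂ e^(−t/τ₂))/(τ₁ − τ₂)].
At t = 15.5: e^(−t/τ₁) = 0.55384, e^(−t/τ₂) = 0.21398.
C₂ = 4.54·[1 − (26.232·0.55384 − 10.053·0.21398)/(16.180)] = 4.54·0.23499 = 1.0669 mol/L.

1.07 mol/L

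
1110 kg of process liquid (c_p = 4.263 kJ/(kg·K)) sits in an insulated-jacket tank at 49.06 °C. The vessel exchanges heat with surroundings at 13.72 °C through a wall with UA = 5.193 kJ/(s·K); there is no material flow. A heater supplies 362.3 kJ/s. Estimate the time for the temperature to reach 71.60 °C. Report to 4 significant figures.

969.0 s

Lumped-capacitance energy balance: M c_p dT/dt = UA(T_amb − T) + Q̇.
τ = M c_p/UA = 911.213 s; T_ss = T_amb + Q̇/UA = 13.72 + 362.3/5.193 = 83.4870 °C.
T(t) = T_ss + (T₀ − T_ss)e^(−t/τ); set T = 71.60:
t = −τ ln[(T − T_ss)/(T₀ − T_ss)] = −911.213 · ln(0.345281) = 968.981 s.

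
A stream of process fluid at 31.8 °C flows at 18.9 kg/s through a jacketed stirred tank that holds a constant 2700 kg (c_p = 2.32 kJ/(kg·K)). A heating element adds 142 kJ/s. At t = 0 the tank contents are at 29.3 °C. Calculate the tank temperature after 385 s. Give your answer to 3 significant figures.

M c_p dT/dt = ṁ c_p (T_in − T) + Q̇.
Rearrange: dT/dt = (T_ss − T)/τ with τ = M/ṁ = 142.86 s and T_ss = T_in + Q̇/(ṁ c_p) = 35.038 °C.
Solution: T(t) = T_ss + (T₀ − T_ss) e^(−t/τ).
T(385) = 35.038 + (-5.7385)·e^(−385/142.86) = 35.038 + (-5.7385)·0.067542 = 34.651 °C.

34.7 °C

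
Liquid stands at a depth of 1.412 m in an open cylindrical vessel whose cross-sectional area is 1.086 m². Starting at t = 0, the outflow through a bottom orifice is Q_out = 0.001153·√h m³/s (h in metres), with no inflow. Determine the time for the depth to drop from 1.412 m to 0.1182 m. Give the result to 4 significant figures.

With no inflow, A dh/dt = −0.001153 √h.
∫ h^(−1/2) dh = −(0.001153/A) ∫ dt, giving 2√h = 2√h₀ − (0.001153/A) t.
t = 2A(√h₀ − √h)/0.001153 = 2·1.086·(√1.412 − √0.1182)/0.001153
  = 2.17200 × (1.18828 − 0.343802) / 0.001153 = 1590.80 s.

1591 s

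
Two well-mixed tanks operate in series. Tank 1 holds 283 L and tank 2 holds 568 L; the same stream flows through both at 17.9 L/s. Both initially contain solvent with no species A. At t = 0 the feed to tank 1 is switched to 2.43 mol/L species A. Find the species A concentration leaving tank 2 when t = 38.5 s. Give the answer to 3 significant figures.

Each tank obeys Vᵢ dCᵢ/dt = Q(Cᵢ₋₁ − Cᵢ), so τᵢ = Vᵢ/Q.
τ₁ = 283/17.9 = 15.810 s; τ₂ = 568/17.9 = 31.732 s.
Solving the cascade with C₁(0)=C₂(0)=0 gives C₂(t) = C_in[1 − (τ₁ e^(−t/τ₁) − τ₂ e^(−t/τ₂))/(τ₁ − τ₂)].
At t = 38.5: e^(−t/τ₁) = 0.087584, e^(−t/τ₂) = 0.29722.
C₂ = 2.43·[1 − (15.810·0.087584 − 31.732·0.29722)/(-15.922)] = 2.43·0.49462 = 1.2019 mol/L.

1.20 mol/L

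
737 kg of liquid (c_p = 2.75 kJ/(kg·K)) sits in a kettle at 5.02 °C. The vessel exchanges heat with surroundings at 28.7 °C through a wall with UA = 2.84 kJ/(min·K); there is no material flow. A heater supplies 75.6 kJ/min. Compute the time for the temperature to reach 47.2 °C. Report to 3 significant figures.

1300 min

Energy balance: M c_p dT/dt = −UA(T − T_amb) + Q̇.
τ = M c_p/UA = 713.64 min; T_ss = T_amb + Q̇/UA = 28.7 + 75.6/2.84 = 55.320 °C.
T(t) = T_ss + (T₀ − T_ss)e^(−t/τ); set T = 47.2:
t = −τ ln[(T − T_ss)/(T₀ − T_ss)] = −713.64 · ln(0.16143) = 1301.5 min.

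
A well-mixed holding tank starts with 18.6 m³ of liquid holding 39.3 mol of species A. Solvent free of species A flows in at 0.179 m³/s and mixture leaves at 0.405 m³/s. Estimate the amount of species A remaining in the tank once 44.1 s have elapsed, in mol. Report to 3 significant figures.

Total volume: dV/dt = Q_in − Q_out = -0.22600 m³/s, so V(t) = 18.6 − 0.22600 t and V(44.1) = 8.6334 m³.
No species A enters, so dm/dt = −Q_out · (m/V).
dm/m = −Q_out dt/(V₀ − 0.22600 t); integrating gives ln(m/m₀) = −(Q_out/(Q_in−Q_out)) ln(V/V₀).
m = m₀ (V₀/V)^(Q_out/(Q_in−Q_out)) = 39.3 × (18.6/8.6334)^(-1.7920) = 9.9323 mol.

9.93 mol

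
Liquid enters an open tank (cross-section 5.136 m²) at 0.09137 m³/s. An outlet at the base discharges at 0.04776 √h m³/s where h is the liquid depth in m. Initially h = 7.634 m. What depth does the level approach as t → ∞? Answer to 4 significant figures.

Level balance: A dh/dt = 0.09137 − 0.04776 √h. Setting dh/dt = 0:
Q_in = 0.04776 √h_ss ⇒ √h_ss = 0.09137/0.04776 = 1.91311.
h_ss = 1.91311² = 3.65998 m. (Since h₀ = 7.634 m > h_ss, the level will fall toward this value.)

3.660 m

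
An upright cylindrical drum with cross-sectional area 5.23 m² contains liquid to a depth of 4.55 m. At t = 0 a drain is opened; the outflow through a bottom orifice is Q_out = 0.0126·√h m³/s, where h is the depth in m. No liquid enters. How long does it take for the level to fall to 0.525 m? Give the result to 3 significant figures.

A dh/dt = −Q_out = −0.0126 √h.
This is separable: 2 d(√h)/dt = −0.0126/A, so √h = √h₀ − (0.0126/(2A)) t.
t = 2A(√h₀ − √h)/0.0126 = 2·5.23·(√4.55 − √0.525)/0.0126
  = 10.460 × (2.1331 − 0.72457) / 0.0126 = 1169.3 s.

1170 s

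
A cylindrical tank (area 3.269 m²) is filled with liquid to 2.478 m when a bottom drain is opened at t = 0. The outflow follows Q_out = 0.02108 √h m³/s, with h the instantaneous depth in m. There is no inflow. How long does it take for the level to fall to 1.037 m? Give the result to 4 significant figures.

172.4 s

A dh/dt = −Q_out = −0.02108 √h.
∫ h^(−1/2) dh = −(0.02108/A) ∫ dt, giving 2√h = 2√h₀ − (0.02108/A) t.
t = 2A(√h₀ − √h)/0.02108 = 2·3.269·(√2.478 − √1.037)/0.02108
  = 6.53800 × (1.57417 − 1.01833) / 0.02108 = 172.393 s.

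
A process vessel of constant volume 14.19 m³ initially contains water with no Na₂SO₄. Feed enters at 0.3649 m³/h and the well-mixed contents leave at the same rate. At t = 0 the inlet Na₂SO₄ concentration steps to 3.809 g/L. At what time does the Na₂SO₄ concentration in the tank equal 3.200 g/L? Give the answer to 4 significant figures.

71.29 h

Species balance: V dC/dt = Q(C_in − C) ⇒ τ = V/Q = 38.8874 h.
C(t) = C_in + (C₀ − C_in) e^(−t/τ). Set C = 3.200 and solve for t:
e^(−t/τ) = (C − C_in)/(C₀ − C_in) = (3.200 − 3.809)/(0 − 3.809) = 0.159884
t = −τ ln(…) = 38.8874 × 1.83330 = 71.2924 h.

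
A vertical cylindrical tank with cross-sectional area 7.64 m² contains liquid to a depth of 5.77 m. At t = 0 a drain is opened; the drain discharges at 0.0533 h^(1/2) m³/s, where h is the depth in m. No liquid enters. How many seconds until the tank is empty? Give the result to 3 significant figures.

Accumulation of liquid (constant cross-section A): A dh/dt = −0.0533 √h.
This is separable: 2 d(√h)/dt = −0.0533/A, so √h = √h₀ − (0.0533/(2A)) t.
Tank is empty when √h = 0: t_empty = 2A√h₀/0.0533.
t_empty = 2·7.64·√5.77/0.0533 = 15.280·2.4021/0.0533 = 688.63 s.

689 s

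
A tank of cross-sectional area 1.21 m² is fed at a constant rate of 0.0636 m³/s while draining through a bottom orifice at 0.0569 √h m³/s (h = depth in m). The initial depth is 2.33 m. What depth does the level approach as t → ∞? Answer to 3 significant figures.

A dh/dt = Q_in − 0.0569 √h. Steady state requires inflow = outflow:
Q_in = 0.0569 √h_ss ⇒ √h_ss = 0.0636/0.0569 = 1.1178.
h_ss = 1.1178² = 1.2494 m. (Since h₀ = 2.33 m > h_ss, the level will fall toward this value.)

1.25 m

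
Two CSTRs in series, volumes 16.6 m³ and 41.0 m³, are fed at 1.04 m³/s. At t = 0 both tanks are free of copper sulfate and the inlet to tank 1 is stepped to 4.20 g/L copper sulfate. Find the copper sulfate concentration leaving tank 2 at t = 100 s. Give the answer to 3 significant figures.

Species balance on tank i: dCᵢ/dt = (Cᵢ₋₁ − Cᵢ)/τᵢ with τᵢ = Vᵢ/Q.
τ₁ = 16.6/1.04 = 15.962 s; τ₂ = 41.0/1.04 = 39.423 s.
Solving the cascade with C₁(0)=C₂(0)=0 gives C₂(t) = C_in[1 − (τ₁ e^(−t/τ₁) − τ₂ e^(−t/τ₂))/(τ₁ − τ₂)].
At t = 100: e^(−t/τ₁) = 0.0019016, e^(−t/τ₂) = 0.079136.
C₂ = 4.20·[1 − (15.962·0.0019016 − 39.423·0.079136)/(-23.462)] = 4.20·0.86832 = 3.6469 g/L.

3.65 g/L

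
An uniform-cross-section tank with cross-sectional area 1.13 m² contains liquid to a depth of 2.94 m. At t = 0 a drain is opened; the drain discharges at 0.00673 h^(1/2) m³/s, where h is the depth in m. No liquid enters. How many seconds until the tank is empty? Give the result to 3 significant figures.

A dh/dt = −Q_out = −0.00673 √h.
∫ h^(−1/2) dh = −(0.00673/A) ∫ dt, giving 2√h = 2√h₀ − (0.00673/A) t.
Tank is empty when √h = 0: t_empty = 2A√h₀/0.00673.
t_empty = 2·1.13·√2.94/0.00673 = 2.2600·1.7146/0.00673 = 575.79 s.

576 s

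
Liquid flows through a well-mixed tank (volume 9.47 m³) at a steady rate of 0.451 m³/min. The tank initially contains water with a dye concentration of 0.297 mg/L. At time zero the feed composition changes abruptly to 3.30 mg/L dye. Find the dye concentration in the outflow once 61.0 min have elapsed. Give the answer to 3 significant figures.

3.14 mg/L

Accumulation = in − out for the solute gives V dC/dt = Q(C_in − C).
So dC/dt = (C_in − C)/τ with τ = V/Q = 9.47/0.451 = 20.998 min.
Integrating: C(t) = C_in + (C₀ − C_in) e^(−t/τ).
C(61.0) = 3.30 + (0.297 − 3.30)·e^(−61.0/20.998) = 3.30 + (-3.0030)·0.054745 = 3.1356 mg/L.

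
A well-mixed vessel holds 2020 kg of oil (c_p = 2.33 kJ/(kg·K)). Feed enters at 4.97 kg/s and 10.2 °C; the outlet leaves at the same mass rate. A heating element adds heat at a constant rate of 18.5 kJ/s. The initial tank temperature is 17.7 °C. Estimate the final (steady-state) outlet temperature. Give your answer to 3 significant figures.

11.8 °C

M c_p dT/dt = ṁ c_p (T_in − T) + Q̇.
At steady state dT/dt = 0 ⇒ T_ss = T_in + Q̇/(ṁ c_p) = 10.2 + 18.5/(4.97·2.33) = 11.798 °C.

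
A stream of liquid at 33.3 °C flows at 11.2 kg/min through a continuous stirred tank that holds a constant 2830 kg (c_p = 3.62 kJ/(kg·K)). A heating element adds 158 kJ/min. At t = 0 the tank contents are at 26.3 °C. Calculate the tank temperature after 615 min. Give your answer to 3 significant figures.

36.2 °C

M c_p dT/dt = ṁ c_p (T_in − T) + Q̇.
Rearrange: dT/dt = (T_ss − T)/τ with τ = M/ṁ = 252.68 min and T_ss = T_in + Q̇/(ṁ c_p) = 37.197 °C.
Solution: T(t) = T_ss + (T₀ − T_ss) e^(−t/τ).
T(615) = 37.197 + (-10.897)·e^(−615/252.68) = 37.197 + (-10.897)·0.087692 = 36.241 °C.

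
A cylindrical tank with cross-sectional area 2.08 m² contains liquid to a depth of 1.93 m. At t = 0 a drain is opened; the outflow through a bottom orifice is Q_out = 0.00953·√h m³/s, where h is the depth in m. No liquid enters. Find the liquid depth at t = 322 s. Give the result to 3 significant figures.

0.425 m

With no inflow, A dh/dt = −0.00953 √h.
Separate and integrate: 2(√h − √h₀) = −(0.00953/A) t.
√h = √1.93 − 0.00953·322/(2·2.08) = 1.3892 − 0.73766 = 0.65159.
h = 0.65159² = 0.42456 m.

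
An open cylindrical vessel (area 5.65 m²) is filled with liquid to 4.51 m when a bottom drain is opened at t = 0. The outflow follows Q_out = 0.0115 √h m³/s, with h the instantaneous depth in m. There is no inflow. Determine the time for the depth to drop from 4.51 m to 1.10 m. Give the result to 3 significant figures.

1060 s

With no inflow, A dh/dt = −0.0115 √h.
∫ h^(−1/2) dh = −(0.0115/A) ∫ dt, giving 2√h = 2√h₀ − (0.0115/A) t.
t = 2A(√h₀ − √h)/0.0115 = 2·5.65·(√4.51 − √1.10)/0.0115
  = 11.300 × (2.1237 − 1.0488) / 0.0115 = 1056.2 s.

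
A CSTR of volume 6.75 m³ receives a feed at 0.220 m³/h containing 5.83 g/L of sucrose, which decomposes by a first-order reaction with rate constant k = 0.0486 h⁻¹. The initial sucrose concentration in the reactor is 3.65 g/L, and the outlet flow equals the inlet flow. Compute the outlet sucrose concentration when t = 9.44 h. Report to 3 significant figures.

V dC/dt = Q(C_in − C) − k V C.
dC/dt = (Q/V) C_in − (Q/V + k) C; effective rate a = Q/V + k = 0.032593 + 0.0486 = 0.081193 h⁻¹.
C_ss = Q C_in/(Q + kV) = 2.3403 g/L; C(t) = C_ss + (C₀ − C_ss) e^(−a t).
C(9.44) = 2.3403 + (1.3097)·e^(−0.081193·9.44) = 2.3403 + (1.3097)·0.46466 = 2.9489 g/L.

2.95 g/L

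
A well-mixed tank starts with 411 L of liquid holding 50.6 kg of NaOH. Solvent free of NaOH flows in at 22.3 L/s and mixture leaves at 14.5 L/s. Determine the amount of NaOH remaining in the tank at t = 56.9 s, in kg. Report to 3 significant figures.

Total volume: dV/dt = Q_in − Q_out = 7.8000 L/s, so V(t) = 411 + 7.8000 t and V(56.9) = 854.82 L.
Species balance (pure solvent in): dm/dt = −Q_out · m/V(t).
dm/m = −Q_out dt/(V₀ + 7.8000 t); integrating gives ln(m/m₀) = −(Q_out/(Q_in−Q_out)) ln(V/V₀).
m = m₀ (V₀/V)^(Q_out/(Q_in−Q_out)) = 50.6 × (411/854.82)^(1.8590) = 12.970 kg.

13.0 kg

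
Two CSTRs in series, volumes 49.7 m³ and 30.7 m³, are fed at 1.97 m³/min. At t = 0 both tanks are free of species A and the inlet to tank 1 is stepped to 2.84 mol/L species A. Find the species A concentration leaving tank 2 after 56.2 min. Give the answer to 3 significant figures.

2.16 mol/L

Time constants: τᵢ = Vᵢ/Q for each well-mixed tank.
τ₁ = 49.7/1.97 = 25.228 min; τ₂ = 30.7/1.97 = 15.584 min.
Tank 1: C₁ = C_in(1 − e^(−t/τ₁)). Tank 2 (τ₁ ≠ τ₂): C₂ = C_in[1 − (τ₁ e^(−t/τ₁) − τ₂ e^(−t/τ₂))/(τ₁ − τ₂)].
At t = 56.2: e^(−t/τ₁) = 0.10778, e^(−t/τ₂) = 0.027152.
C₂ = 2.84·[1 − (25.228·0.10778 − 15.584·0.027152)/(9.6447)] = 2.84·0.76194 = 2.1639 mol/L.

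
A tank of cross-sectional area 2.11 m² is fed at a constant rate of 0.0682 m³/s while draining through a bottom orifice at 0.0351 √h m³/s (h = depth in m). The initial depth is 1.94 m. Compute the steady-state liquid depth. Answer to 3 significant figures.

Mass balance (ρ constant): A dh/dt = Q_in − 0.0351 √h. At steady state dh/dt = 0:
Q_in = 0.0351 √h_ss ⇒ √h_ss = 0.0682/0.0351 = 1.9430.
h_ss = 1.9430² = 3.7753 m. (Since h₀ = 1.94 m < h_ss, the level will rise toward this value.)

3.78 m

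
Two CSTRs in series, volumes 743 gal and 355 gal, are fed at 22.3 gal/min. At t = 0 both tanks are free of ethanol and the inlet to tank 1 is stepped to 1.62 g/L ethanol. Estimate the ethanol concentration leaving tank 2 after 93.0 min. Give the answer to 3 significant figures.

Species balance on tank i: dCᵢ/dt = (Cᵢ₋₁ − Cᵢ)/τᵢ with τᵢ = Vᵢ/Q.
τ₁ = 743/22.3 = 33.318 min; τ₂ = 355/22.3 = 15.919 min.
Tank 1: C₁ = C_in(1 − e^(−t/τ₁)). Tank 2 (τ₁ ≠ τ₂): C₂ = C_in[1 − (τ₁ e^(−t/τ₁) − τ₂ e^(−t/τ₂))/(τ₁ − τ₂)].
At t = 93.0: e^(−t/τ₁) = 0.061344, e^(−t/τ₂) = 0.0029031.
C₂ = 1.62·[1 − (33.318·0.061344 − 15.919·0.0029031)/(17.399)] = 1.62·0.88518 = 1.4340 g/L.

1.43 g/L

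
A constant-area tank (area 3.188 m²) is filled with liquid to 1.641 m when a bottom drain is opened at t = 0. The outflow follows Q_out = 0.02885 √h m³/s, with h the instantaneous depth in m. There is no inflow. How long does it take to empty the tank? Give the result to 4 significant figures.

A dh/dt = −Q_out = −0.02885 √h.
∫ h^(−1/2) dh = −(0.02885/A) ∫ dt, giving 2√h = 2√h₀ − (0.02885/A) t.
Set h = 0: 2√h₀ = (0.02885/A) t_empty ⇒ t_empty = 2A√h₀/0.02885.
t_empty = 2·3.188·√1.641/0.02885 = 6.37600·1.28102/0.02885 = 283.111 s.

283.1 s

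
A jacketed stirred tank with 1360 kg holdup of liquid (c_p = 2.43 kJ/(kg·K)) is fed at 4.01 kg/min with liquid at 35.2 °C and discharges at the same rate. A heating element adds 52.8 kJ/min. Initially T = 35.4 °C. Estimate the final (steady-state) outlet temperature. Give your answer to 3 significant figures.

M c_p dT/dt = ṁ c_p (T_in − T) + Q̇.
At steady state dT/dt = 0 ⇒ T_ss = T_in + Q̇/(ṁ c_p) = 35.2 + 52.8/(4.01·2.43) = 40.619 °C.

40.6 °C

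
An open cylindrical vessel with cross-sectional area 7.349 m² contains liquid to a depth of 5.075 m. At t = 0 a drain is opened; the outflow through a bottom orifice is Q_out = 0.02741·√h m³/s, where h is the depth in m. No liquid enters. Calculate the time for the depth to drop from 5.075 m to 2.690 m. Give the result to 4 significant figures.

A dh/dt = −Q_out = −0.02741 √h.
Separate and integrate: 2(√h − √h₀) = −(0.02741/A) t.
t = 2A(√h₀ − √h)/0.02741 = 2·7.349·(√5.075 − √2.690)/0.02741
  = 14.6980 × (2.25278 − 1.64012) / 0.02741 = 328.522 s.

328.5 s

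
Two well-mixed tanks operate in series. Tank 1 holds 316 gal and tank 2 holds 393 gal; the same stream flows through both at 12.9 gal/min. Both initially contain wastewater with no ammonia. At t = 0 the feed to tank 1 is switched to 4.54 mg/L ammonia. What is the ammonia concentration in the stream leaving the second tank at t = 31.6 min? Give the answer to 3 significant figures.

1.46 mg/L

Species balance on tank i: dCᵢ/dt = (Cᵢ₋₁ − Cᵢ)/τᵢ with τᵢ = Vᵢ/Q.
τ₁ = 316/12.9 = 24.496 min; τ₂ = 393/12.9 = 30.465 min.
Solving the cascade with C₁(0)=C₂(0)=0 gives C₂(t) = C_in[1 − (τ₁ e^(−t/τ₁) − τ₂ e^(−t/τ₂))/(τ₁ − τ₂)].
At t = 31.6: e^(−t/τ₁) = 0.27527, e^(−t/τ₂) = 0.35443.
C₂ = 4.54·[1 − (24.496·0.27527 − 30.465·0.35443)/(-5.9690)] = 4.54·0.32072 = 1.4561 mg/L.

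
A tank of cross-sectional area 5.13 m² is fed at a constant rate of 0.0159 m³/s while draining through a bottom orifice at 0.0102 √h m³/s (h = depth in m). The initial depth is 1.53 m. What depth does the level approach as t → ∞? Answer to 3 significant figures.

A dh/dt = Q_in − 0.0102 √h. Steady state requires inflow = outflow:
Q_in = 0.0102 √h_ss ⇒ √h_ss = 0.0159/0.0102 = 1.5588.
h_ss = 1.5588² = 2.4299 m. (Since h₀ = 1.53 m < h_ss, the level will rise toward this value.)

2.43 m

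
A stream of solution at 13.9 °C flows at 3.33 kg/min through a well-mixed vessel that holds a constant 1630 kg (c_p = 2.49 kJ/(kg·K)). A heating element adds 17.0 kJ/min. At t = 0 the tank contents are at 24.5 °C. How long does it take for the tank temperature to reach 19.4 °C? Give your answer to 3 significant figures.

M c_p dT/dt = ṁ c_p (T_in − T) + Q̇.
τ = M/ṁ = 489.49 min; T_ss = T_in + Q̇/(ṁ c_p) = 15.950 °C.
T(t) = T_ss + (T₀ − T_ss) e^(−t/τ). Set T = 19.4:
e^(−t/τ) = (19.4 − 15.950)/(24.5 − 15.950) = 0.40349
t = −489.49 · ln(0.40349) = 444.26 min.

444 min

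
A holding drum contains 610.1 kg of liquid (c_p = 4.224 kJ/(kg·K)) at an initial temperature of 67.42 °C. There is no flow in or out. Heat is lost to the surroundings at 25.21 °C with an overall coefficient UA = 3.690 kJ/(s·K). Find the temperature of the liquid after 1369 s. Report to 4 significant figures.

31.15 °C

M c_p dT/dt = −UA(T − T_amb).
dT/dt = (T_ss − T)/τ with T_ss = T_amb = 25.2100 °C, τ = M c_p/UA = 610.1·4.224/3.690 = 698.391 s.
This is linear first-order; T(t) = T_ss + (T₀ − T_ss) e^(−t/τ).
T(1369) = 25.2100 + (42.2100)·0.140827 = 31.1543 °C.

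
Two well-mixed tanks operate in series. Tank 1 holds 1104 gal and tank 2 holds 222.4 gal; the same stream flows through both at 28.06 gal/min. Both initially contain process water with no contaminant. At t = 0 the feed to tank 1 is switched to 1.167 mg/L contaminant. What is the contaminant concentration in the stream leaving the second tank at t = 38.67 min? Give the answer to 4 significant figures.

Time constants: τᵢ = Vᵢ/Q for each well-mixed tank.
τ₁ = 1104/28.06 = 39.3443 min; τ₂ = 222.4/28.06 = 7.92587 min.
Tank 1: C₁ = C_in(1 − e^(−t/τ₁)). Tank 2 (τ₁ ≠ τ₂): C₂ = C_in[1 − (τ₁ e^(−t/τ₁) − τ₂ e^(−t/τ₂))/(τ₁ − τ₂)].
At t = 38.67: e^(−t/τ₁) = 0.374238, e^(−t/τ₂) = 0.00760494.
C₂ = 1.167·[1 − (39.3443·0.374238 − 7.92587·0.00760494)/(31.4184)] = 1.167·0.533272 = 0.622328 mg/L.

0.6223 mg/L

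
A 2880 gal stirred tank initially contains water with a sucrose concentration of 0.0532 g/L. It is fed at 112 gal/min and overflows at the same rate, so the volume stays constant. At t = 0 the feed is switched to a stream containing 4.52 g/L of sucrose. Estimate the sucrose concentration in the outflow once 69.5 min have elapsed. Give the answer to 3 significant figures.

Mass balance on the solute (V constant): V dC/dt = Q(C_in − C).
So dC/dt = (C_in − C)/τ with τ = V/Q = 2880/112 = 25.714 min.
Integrating: C(t) = C_in + (C₀ − C_in) e^(−t/τ).
C(69.5) = 4.52 + (0.0532 − 4.52)·e^(−69.5/25.714) = 4.52 + (-4.4668)·0.067019 = 4.2206 g/L.

4.22 g/L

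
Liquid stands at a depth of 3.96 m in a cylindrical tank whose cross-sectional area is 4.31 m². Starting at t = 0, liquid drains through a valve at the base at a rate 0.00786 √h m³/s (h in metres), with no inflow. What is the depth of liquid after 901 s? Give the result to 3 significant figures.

Accumulation of liquid (constant cross-section A): A dh/dt = −0.00786 √h.
Separate and integrate: 2(√h − √h₀) = −(0.00786/A) t.
√h = √3.96 − 0.00786·901/(2·4.31) = 1.9900 − 0.82156 = 1.1684.
h = 1.1684² = 1.3652 m.

1.37 m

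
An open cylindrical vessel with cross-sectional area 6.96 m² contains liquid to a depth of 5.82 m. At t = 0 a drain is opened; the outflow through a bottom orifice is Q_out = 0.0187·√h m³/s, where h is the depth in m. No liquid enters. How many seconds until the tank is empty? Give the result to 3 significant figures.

1800 s

Mass balance (ρ constant): A dh/dt = −0.0187 √h.
This is separable: 2 d(√h)/dt = −0.0187/A, so √h = √h₀ − (0.0187/(2A)) t.
Set h = 0: 2√h₀ = (0.0187/A) t_empty ⇒ t_empty = 2A√h₀/0.0187.
t_empty = 2·6.96·√5.82/0.0187 = 13.920·2.4125/0.0187 = 1795.8 s.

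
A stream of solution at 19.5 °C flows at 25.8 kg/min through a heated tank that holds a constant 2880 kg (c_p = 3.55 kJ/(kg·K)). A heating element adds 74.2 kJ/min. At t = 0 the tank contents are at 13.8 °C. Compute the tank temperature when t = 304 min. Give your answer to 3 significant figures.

19.9 °C

Energy balance: M c_p dT/dt = ṁ c_p (T_in − T) + 74.2.
Rearrange: dT/dt = (T_ss − T)/τ with τ = M/ṁ = 111.63 min and T_ss = T_in + Q̇/(ṁ c_p) = 20.310 °C.
This is linear first-order; T(t) = T_ss + (T₀ − T_ss) e^(−t/τ).
T(304) = 20.310 + (-6.5101)·e^(−304/111.63) = 20.310 + (-6.5101)·0.065656 = 19.883 °C.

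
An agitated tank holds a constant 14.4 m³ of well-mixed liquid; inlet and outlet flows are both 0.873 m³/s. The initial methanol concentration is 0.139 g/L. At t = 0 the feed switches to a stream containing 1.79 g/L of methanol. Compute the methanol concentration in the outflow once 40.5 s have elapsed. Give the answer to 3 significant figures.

Mass balance on the solute (V constant): V dC/dt = Q(C_in − C).
So dC/dt = (C_in − C)/τ with τ = V/Q = 14.4/0.873 = 16.495 s.
This is linear first-order; C(t) = C_in + (C₀ − C_in) e^(−t/τ).
C(40.5) = 1.79 + (0.139 − 1.79)·e^(−40.5/16.495) = 1.79 + (-1.6510)·0.085836 = 1.6483 g/L.

1.65 g/L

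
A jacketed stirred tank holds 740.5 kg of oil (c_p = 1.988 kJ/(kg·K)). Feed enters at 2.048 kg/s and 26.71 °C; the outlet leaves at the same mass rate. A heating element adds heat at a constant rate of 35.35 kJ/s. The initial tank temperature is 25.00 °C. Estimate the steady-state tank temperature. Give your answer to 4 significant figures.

Heat balance on the well-mixed liquid: M c_p dT/dt = ṁ c_p (T_in − T) + 35.35.
At steady state dT/dt = 0 ⇒ T_ss = T_in + Q̇/(ṁ c_p) = 26.71 + 35.35/(2.048·1.988) = 35.3925 °C.

35.39 °C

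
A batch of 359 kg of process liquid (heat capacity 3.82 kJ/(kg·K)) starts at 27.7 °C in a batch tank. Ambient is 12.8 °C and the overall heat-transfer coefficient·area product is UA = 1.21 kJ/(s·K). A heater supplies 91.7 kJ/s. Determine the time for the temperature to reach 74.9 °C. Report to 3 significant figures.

Lumped-capacitance energy balance: M c_p dT/dt = UA(T_amb − T) + Q̇.
τ = M c_p/UA = 1133.4 s; T_ss = T_amb + Q̇/UA = 12.8 + 91.7/1.21 = 88.585 °C.
T(t) = T_ss + (T₀ − T_ss)e^(−t/τ); set T = 74.9:
t = −τ ln[(T − T_ss)/(T₀ − T_ss)] = −1133.4 · ln(0.22477) = 1691.8 s.

1690 s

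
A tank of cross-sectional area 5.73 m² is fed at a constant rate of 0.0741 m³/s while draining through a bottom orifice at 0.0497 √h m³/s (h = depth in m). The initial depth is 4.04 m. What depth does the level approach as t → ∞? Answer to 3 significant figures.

2.22 m

Level balance: A dh/dt = 0.0741 − 0.0497 √h. Setting dh/dt = 0:
Q_in = 0.0497 √h_ss ⇒ √h_ss = 0.0741/0.0497 = 1.4909.
h_ss = 1.4909² = 2.2229 m. (Since h₀ = 4.04 m > h_ss, the level will fall toward this value.)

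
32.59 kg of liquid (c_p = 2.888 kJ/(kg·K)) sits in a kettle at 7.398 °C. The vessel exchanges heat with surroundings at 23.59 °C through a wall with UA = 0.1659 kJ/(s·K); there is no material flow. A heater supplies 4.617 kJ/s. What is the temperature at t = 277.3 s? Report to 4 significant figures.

Unsteady energy balance on the tank contents: M c_p dT/dt = −UA(T − T_amb) + Q̇.
dT/dt = (T_ss − T)/τ with T_ss = T_amb + Q̇/UA = 23.59 + 4.617/0.1659 = 51.4200 °C, τ = M c_p/UA = 32.59·2.888/0.1659 = 567.329 s.
This is linear first-order; T(t) = T_ss + (T₀ − T_ss) e^(−t/τ).
T(277.3) = 51.4200 + (-44.0220)·0.613373 = 24.4181 °C.

24.42 °C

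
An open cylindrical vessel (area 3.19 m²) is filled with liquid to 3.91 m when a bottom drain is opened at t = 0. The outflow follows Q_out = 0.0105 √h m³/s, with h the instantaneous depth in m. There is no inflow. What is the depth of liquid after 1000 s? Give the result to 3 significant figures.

A dh/dt = −Q_out = −0.0105 √h.
∫ h^(−1/2) dh = −(0.0105/A) ∫ dt, giving 2√h = 2√h₀ − (0.0105/A) t.
√h = √3.91 − 0.0105·1000/(2·3.19) = 1.9774 − 1.6458 = 0.33160.
h = 0.33160² = 0.10996 m.

0.110 m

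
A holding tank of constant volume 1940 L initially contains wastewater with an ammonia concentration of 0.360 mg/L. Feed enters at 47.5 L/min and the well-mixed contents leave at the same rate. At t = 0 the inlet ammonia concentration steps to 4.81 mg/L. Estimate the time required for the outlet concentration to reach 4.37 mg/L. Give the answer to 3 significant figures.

Species balance on the tank: V dC/dt = Q(C_in − C), so τ = V/Q = 40.842 min.
C(t) = C_in + (C₀ − C_in) e^(−t/τ). Set C = 4.37 and solve for t:
e^(−t/τ) = (C − C_in)/(C₀ − C_in) = (4.37 − 4.81)/(0.360 − 4.81) = 0.098876
t = −τ ln(…) = 40.842 × 2.3139 = 94.504 min.

94.5 min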